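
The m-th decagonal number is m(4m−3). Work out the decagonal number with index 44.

44·(4·44 − 3) = 44·173 = 7612.

7612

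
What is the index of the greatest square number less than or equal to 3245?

56

Solve n² ≤ 3245 for integer n.
n = 56 gives 3136 ≤ 3245, while n = 57 gives 3249 > 3245; so the answer is index 56.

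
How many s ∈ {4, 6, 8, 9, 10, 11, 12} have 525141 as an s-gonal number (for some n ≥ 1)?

1

s = 4: P(4, 724) = 524176 and P(4, 725) = 525625; 525141 is not s-gonal.
s = 6: P(6, 512) = 523776 and P(6, 513) = 525825; 525141 is not s-gonal.
s = 8: P(8, 418) = 523336 and P(8, 419) = 525845; 525141 is not s-gonal.
s = 9: P(9, 387) = 523224 and P(9, 388) = 525934; 525141 is not s-gonal.
s = 10: P(10, 362) = 523090 and P(10, 363) = 525987; 525141 is not s-gonal.
s = 11: P(11, 342) = 525141. ✓
s = 12: P(12, 324) = 523584 and P(12, 325) = 526825; 525141 is not s-gonal.
Hits: s ∈ {11} → 1.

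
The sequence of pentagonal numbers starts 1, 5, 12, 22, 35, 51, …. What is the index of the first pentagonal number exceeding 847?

24

Solve n(3n−1)/2 > 847 for integer n.
The largest n with value ≤ 847 is 23 (since 782 ≤ 847 < 852), so the first above is n = 24, value 852.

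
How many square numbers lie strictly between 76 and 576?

15

The n-th square number is n².
Smallest index with value > 76: n = 9 (giving 81).
Largest index with value < 576: n = 23 (giving 529).
Indices 9 through 23: 15 terms.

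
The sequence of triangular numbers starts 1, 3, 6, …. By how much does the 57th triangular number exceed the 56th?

Consecutive triangular numbers differ by n: T_{57} − T_{56} = 57.

57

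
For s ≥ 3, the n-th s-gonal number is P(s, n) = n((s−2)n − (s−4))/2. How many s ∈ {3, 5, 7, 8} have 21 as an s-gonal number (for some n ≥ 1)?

2

s = 3: P(3, 6) = 21. ✓
s = 5: P(5, 3) = 12 and P(5, 4) = 22; 21 is not s-gonal.
s = 7: P(7, 3) = 18 and P(7, 4) = 34; 21 is not s-gonal.
s = 8: P(8, 3) = 21. ✓
Hits: s ∈ {3, 8} → 2.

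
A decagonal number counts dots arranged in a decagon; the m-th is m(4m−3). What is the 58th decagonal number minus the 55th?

58·(4·58 − 3) = 13282 and 55·(4·55 − 3) = 11935.
Difference: 13282 − 11935 = 1347.

1347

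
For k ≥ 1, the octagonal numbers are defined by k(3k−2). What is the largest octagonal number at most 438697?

Solve n(3n−2) ≤ 438697 for integer n.
n = 382 gives 437008 ≤ 438697, while n = 383 gives 439301 > 438697; so the answer is 437008.

437008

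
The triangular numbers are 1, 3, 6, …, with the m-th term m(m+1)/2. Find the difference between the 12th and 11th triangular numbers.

12

Consecutive triangular numbers differ by n: T_{12} − T_{11} = 12.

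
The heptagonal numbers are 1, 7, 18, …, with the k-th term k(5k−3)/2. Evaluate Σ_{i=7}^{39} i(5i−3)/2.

49984

Σ i(5i−3)/2 = (5Σi² − 3Σi) / 2 over i = 7..39.
Σi = 780 − 21 = 759 and Σi² = 20540 − 91 = 20449.
(5·20449 − 3·759) / 2 = 99968/2 = 49984.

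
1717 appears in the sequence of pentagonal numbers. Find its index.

Set n(3n−1)/2 = 1717, giving 3n² − n − 3434 = 0.
The discriminant is 1 + 24·1717 = 41209, and √41209 = 203.
So n = (1 + 203) / 6 = 204/6 = 34.
Check: 34·(3·34 − 1)/2 = 1717. ✓

34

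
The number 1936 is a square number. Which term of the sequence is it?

We need n² = 1936, so n = √1936 = 44.

44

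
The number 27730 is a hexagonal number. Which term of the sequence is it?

Set n(2n−1) = 27730, giving 2n² − n − 27730 = 0.
So n = (1 + 471) / 4 = 472/4 = 118.
Check: 118·(2·118 − 1) = 27730. ✓

118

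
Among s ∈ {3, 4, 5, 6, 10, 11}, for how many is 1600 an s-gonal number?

1

s = 3: P(3, 56) = 1596 and P(3, 57) = 1653; 1600 is not s-gonal.
s = 4: P(4, 40) = 1600. ✓
s = 5: P(5, 32) = 1520 and P(5, 33) = 1617; 1600 is not s-gonal.
s = 6: P(6, 28) = 1540 and P(6, 29) = 1653; 1600 is not s-gonal.
s = 10: P(10, 20) = 1540 and P(10, 21) = 1701; 1600 is not s-gonal.
s = 11: P(11, 19) = 1558 and P(11, 20) = 1730; 1600 is not s-gonal.
Hits: s ∈ {4} → 1.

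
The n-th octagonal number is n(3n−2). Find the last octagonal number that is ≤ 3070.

3008

Solve n(3n−2) ≤ 3070 for integer n.
n = 32 gives 3008 ≤ 3070, while n = 33 gives 3201 > 3070; so the answer is 3008.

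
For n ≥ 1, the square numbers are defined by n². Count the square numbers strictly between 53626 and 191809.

206

The n-th square number is n².
Smallest index with value > 53626: n = 232 (giving 53824).
Largest index with value < 191809: n = 437 (giving 190969).
Indices 232 through 437: 206 terms.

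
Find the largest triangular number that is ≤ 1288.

Solve n(n+1)/2 ≤ 1288 for integer n.
n = 50 gives 1275 ≤ 1288, while n = 51 gives 1326 > 1288; so the answer is 1275.

1275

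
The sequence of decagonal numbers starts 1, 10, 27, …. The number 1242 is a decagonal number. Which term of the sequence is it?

18

Set n(4n−3) = 1242, giving 4n² − 3n − 1242 = 0.
The discriminant is 9 + 16·1242 = 19881, and √19881 = 141.
So n = (3 + 141) / 8 = 144/8 = 18.
Check: 18·(4·18 − 3) = 1242. ✓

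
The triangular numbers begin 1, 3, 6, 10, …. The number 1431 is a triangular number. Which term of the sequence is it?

Set n(n+1)/2 = 1431, giving n² + n − 2862 = 0.
So n = (-1 + 107) / 2 = 106/2 = 53.
Check: 53·54/2 = 1431. ✓

53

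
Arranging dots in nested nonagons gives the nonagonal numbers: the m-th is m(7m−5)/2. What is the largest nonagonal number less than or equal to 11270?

Solve n(7n−5)/2 ≤ 11270 for integer n.
n = 57 gives 11229 ≤ 11270, while n = 58 gives 11629 > 11270; so the answer is 11229.

11229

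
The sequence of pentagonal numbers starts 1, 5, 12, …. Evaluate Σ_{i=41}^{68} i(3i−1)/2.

Σ i(3i−1)/2 = (3Σi² − Σi) / 2 over i = 41..68.
Σi = 2346 − 820 = 1526 and Σi² = 107134 − 22140 = 84994.
(3·84994 − 1·1526) / 2 = 253456/2 = 126728.

126728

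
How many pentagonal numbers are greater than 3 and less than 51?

The n-th pentagonal number is n(3n−1)/2.
Smallest index with value > 3: n = 2 (giving 5).
Largest index with value < 51: n = 5 (giving 35).
Indices 2 through 5: 4 terms.

4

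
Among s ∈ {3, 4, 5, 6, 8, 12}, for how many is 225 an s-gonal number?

s = 3: P(3, 20) = 210 and P(3, 21) = 231; 225 is not s-gonal.
s = 4: P(4, 15) = 225. ✓
s = 5: P(5, 12) = 210 and P(5, 13) = 247; 225 is not s-gonal.
s = 6: P(6, 10) = 190 and P(6, 11) = 231; 225 is not s-gonal.
s = 8: P(8, 9) = 225. ✓
s = 12: P(12, 7) = 217 and P(12, 8) = 288; 225 is not s-gonal.
Hits: s ∈ {4, 8} → 2.

2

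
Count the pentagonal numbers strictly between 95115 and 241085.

The n-th pentagonal number is n(3n−1)/2.
Smallest index with value > 95115: n = 252 (giving 95130).
Largest index with value < 241085: n = 401 (giving 241001).
Indices 252 through 401: 150 terms.

150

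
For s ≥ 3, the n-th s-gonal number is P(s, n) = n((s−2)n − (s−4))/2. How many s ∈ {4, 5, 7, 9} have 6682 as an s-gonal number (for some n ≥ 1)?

1

s = 4: P(4, 81) = 6561 and P(4, 82) = 6724; 6682 is not s-gonal.
s = 5: P(5, 66) = 6501 and P(5, 67) = 6700; 6682 is not s-gonal.
s = 7: P(7, 52) = 6682. ✓
s = 9: P(9, 44) = 6666 and P(9, 45) = 6975; 6682 is not s-gonal.
Hits: s ∈ {7} → 1.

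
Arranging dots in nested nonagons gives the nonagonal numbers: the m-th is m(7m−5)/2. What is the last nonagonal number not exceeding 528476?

Solve n(7n−5)/2 ≤ 528476 for integer n.
n = 388 gives 525934 ≤ 528476, while n = 389 gives 528651 > 528476; so the answer is 525934.

525934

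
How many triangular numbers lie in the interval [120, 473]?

The n-th triangular number is n(n+1)/2.
Smallest index with value ≥ 120: n = 15 (giving 120).
Largest index with value ≤ 473: n = 30 (giving 465).
Indices 15 through 30: 16 terms.

16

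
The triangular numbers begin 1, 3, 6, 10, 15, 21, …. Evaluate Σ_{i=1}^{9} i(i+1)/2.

165

Σ i(i+1)/2 = (Σi² + Σi) / 2 over i = 1..9.
Σi = 45 and Σi² = 285.
(1·285 + 1·45) / 2 = 330/2 = 165.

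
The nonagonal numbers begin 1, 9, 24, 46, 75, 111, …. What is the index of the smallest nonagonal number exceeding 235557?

260

Solve n(7n−5)/2 > 235557 for integer n.
The largest n with value ≤ 235557 is 259 (since 234136 ≤ 235557 < 235950), so the first above is n = 260, value 235950.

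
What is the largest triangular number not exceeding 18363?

18336

Solve n(n+1)/2 ≤ 18363 for integer n.
n = 191 gives 18336 ≤ 18363, while n = 192 gives 18528 > 18363; so the answer is 18336.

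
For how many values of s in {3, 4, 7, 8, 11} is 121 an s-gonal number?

s = 3: P(3, 15) = 120 and P(3, 16) = 136; 121 is not s-gonal.
s = 4: P(4, 11) = 121. ✓
s = 7: P(7, 7) = 112 and P(7, 8) = 148; 121 is not s-gonal.
s = 8: P(8, 6) = 96 and P(8, 7) = 133; 121 is not s-gonal.
s = 11: P(11, 5) = 95 and P(11, 6) = 141; 121 is not s-gonal.
Hits: s ∈ {4} → 1.

1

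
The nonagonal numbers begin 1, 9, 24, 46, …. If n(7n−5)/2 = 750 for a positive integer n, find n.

15

Set n(7n−5)/2 = 750, giving 7n² − 5n − 1500 = 0.
The discriminant is 25 + 56·750 = 42025, and √42025 = 205.
So n = (5 + 205) / 14 = 210/14 = 15.
Check: 15·(7·15 − 5)/2 = 750. ✓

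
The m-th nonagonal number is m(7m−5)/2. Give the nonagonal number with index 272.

258264

The 272nd nonagonal number is n(7n−5)/2 with n = 272.
272·(7·272 − 5)/2 = 272·1899/2 = 258264.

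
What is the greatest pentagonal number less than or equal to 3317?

Solve n(3n−1)/2 ≤ 3317 for integer n.
n = 47 gives 3290 ≤ 3317, while n = 48 gives 3432 > 3317; so the answer is 3290.

3290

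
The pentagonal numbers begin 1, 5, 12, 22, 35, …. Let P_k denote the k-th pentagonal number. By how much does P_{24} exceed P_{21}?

24·(3·24 − 1)/2 = 852 and 21·(3·21 − 1)/2 = 651.
Difference: 852 − 651 = 201.

201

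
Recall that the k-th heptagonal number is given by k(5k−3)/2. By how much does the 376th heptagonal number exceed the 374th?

3747

376·(5·376 − 3)/2 = 352876 and 374·(5·374 − 3)/2 = 349129.
Difference: 352876 − 349129 = 3747.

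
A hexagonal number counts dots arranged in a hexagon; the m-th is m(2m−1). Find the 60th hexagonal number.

The 60th hexagonal number is n(2n−1) with n = 60.
60·(2·60 − 1) = 60·119 = 7140.

7140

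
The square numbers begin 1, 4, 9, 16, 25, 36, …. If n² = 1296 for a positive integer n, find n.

We need n² = 1296, so n = √1296 = 36.
Check: 36² = 1296. ✓

36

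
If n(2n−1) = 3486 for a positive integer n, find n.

42

Set n(2n−1) = 3486, giving 2n² − n − 3486 = 0.
The discriminant is 1 + 8·3486 = 27889, and √27889 = 167.
So n = (1 + 167) / 4 = 168/4 = 42.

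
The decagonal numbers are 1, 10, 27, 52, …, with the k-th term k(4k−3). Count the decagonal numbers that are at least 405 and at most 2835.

The n-th decagonal number is n(4n−3).
Smallest index with value ≥ 405: n = 11 (giving 451).
Largest index with value ≤ 2835: n = 27 (giving 2835).
Indices 11 through 27: 17 terms.

17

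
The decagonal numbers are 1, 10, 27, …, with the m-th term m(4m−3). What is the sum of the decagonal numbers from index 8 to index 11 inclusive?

Σ i(4i−3) = 4Σi² − 3Σi over i = 8..11.
Σi = 66 − 28 = 38 and Σi² = 506 − 140 = 366.
4·366 − 3·38 = 1350.

1350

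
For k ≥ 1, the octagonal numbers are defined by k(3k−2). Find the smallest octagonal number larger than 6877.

7105

Solve n(3n−2) > 6877 for integer n.
The largest n with value ≤ 6877 is 48 (since 6816 ≤ 6877 < 7105), so the first above is n = 49, value 7105.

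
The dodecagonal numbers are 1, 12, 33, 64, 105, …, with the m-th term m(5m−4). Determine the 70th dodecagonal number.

The 70th dodecagonal number is n(5n−4) with n = 70.
70·(5·70 − 4) = 70·346 = 24220.

24220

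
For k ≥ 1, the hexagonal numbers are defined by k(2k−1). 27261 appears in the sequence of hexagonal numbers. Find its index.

Set n(2n−1) = 27261, giving 2n² − n − 27261 = 0.
So n = (1 + 467) / 4 = 468/4 = 117.
Check: 117·(2·117 − 1) = 27261. ✓

117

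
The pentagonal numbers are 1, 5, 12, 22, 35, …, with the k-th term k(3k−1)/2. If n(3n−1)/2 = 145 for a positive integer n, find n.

Set n(3n−1)/2 = 145, giving 3n² − n − 290 = 0.
The discriminant is 1 + 24·145 = 3481, and √3481 = 59.
So n = (1 + 59) / 6 = 60/6 = 10.
Check: 10·(3·10 − 1)/2 = 145. ✓

10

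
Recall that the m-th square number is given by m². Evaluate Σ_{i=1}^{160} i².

Σ_{i=1}^{160} i² = 160·161·321/6 = 1378160.

1378160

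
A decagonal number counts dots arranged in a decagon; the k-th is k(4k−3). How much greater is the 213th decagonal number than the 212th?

1697

Consecutive decagonal numbers differ by 8n − 7: here 8·213 − 7 = 1697.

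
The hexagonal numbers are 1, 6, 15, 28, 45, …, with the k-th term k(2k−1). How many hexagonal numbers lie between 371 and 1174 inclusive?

11

The n-th hexagonal number is n(2n−1).
Smallest index with value ≥ 371: n = 14 (giving 378).
Largest index with value ≤ 1174: n = 24 (giving 1128).
Indices 14 through 24: 11 terms.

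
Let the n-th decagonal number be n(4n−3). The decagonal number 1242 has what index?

Set n(4n−3) = 1242, giving 4n² − 3n − 1242 = 0.
So n = (3 + 141) / 8 = 144/8 = 18.
Check: 18·(4·18 − 3) = 1242. ✓

18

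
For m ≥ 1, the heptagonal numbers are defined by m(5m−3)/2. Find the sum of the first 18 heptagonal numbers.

Σ i(5i−3)/2 = (5Σi² − 3Σi) / 2 over i = 1..18.
Σi = 171 and Σi² = 2109.
(5·2109 − 3·171) / 2 = 10032/2 = 5016.

5016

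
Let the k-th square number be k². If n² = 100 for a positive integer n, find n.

We need n² = 100, so n = √100 = 10.
Check: 10² = 100. ✓

10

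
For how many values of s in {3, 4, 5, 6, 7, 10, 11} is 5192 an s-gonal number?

1

s = 3: P(3, 101) = 5151 and P(3, 102) = 5253; 5192 is not s-gonal.
s = 4: P(4, 72) = 5184 and P(4, 73) = 5329; 5192 is not s-gonal.
s = 5: P(5, 59) = 5192. ✓
s = 6: P(6, 51) = 5151 and P(6, 52) = 5356; 5192 is not s-gonal.
s = 7: P(7, 45) = 4995 and P(7, 46) = 5221; 5192 is not s-gonal.
s = 10: P(10, 36) = 5076 and P(10, 37) = 5365; 5192 is not s-gonal.
s = 11: P(11, 34) = 5083 and P(11, 35) = 5390; 5192 is not s-gonal.
Hits: s ∈ {5} → 1.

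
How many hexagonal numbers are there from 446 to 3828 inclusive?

29

The n-th hexagonal number is n(2n−1).
Smallest index with value ≥ 446: n = 16 (giving 496).
Largest index with value ≤ 3828: n = 44 (giving 3828).
Indices 16 through 44: 29 terms.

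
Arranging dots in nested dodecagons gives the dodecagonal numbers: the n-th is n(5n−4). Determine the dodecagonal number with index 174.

150684

The 174th dodecagonal number is n(5n−4) with n = 174.
174·(5·174 − 4) = 174·866 = 150684.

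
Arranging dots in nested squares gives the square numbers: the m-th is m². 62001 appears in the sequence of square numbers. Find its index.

We need n² = 62001, so n = √62001 = 249.
Check: 249² = 62001. ✓

249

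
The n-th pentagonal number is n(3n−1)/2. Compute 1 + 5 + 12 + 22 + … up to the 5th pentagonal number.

75

Σ i(3i−1)/2 = (3Σi² − Σi) / 2 over i = 1..5.
Σi = 15 and Σi² = 55.
(3·55 − 1·15) / 2 = 150/2 = 75.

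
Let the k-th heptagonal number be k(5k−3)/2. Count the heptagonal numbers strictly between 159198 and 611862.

243

The n-th heptagonal number is n(5n−3)/2.
Smallest index with value > 159198: n = 253 (giving 159643).
Largest index with value < 611862: n = 495 (giving 611820).
Indices 253 through 495: 243 terms.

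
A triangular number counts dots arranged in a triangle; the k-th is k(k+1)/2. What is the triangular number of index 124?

The 124th triangular number is n(n+1)/2 with n = 124.
124·125/2 = 15500/2 = 7750.

7750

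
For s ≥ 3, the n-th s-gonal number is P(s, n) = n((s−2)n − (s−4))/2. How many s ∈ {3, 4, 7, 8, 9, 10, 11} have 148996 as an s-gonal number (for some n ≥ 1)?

s = 3: P(3, 545) = 148785 and P(3, 546) = 149331; 148996 is not s-gonal.
s = 4: P(4, 386) = 148996. ✓
s = 7: P(7, 244) = 148474 and P(7, 245) = 149695; 148996 is not s-gonal.
s = 8: P(8, 223) = 148741 and P(8, 224) = 150080; 148996 is not s-gonal.
s = 9: P(9, 206) = 148011 and P(9, 207) = 149454; 148996 is not s-gonal.
s = 10: P(10, 193) = 148417 and P(10, 194) = 149962; 148996 is not s-gonal.
s = 11: P(11, 182) = 148421 and P(11, 183) = 150060; 148996 is not s-gonal.
Hits: s ∈ {4} → 1.

1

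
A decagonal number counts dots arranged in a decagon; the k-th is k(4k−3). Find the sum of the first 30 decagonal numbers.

36425

Σ i(4i−3) = 4Σi² − 3Σi over i = 1..30.
Σi = 465 and Σi² = 9455.
4·9455 − 3·465 = 36425.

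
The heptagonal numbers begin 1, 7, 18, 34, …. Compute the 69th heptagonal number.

69·(5·69 − 3)/2 = 69·342/2 = 69·171 = 11799.

11799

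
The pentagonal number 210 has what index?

Set n(3n−1)/2 = 210, giving 3n² − n − 420 = 0.
So n = (1 + 71) / 6 = 72/6 = 12.
Check: 12·(3·12 − 1)/2 = 210. ✓

12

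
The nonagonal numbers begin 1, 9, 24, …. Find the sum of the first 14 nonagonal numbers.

Σ i(7i−5)/2 = (7Σi² − 5Σi) / 2 over i = 1..14.
Σi = 105 and Σi² = 1015.
(7·1015 − 5·105) / 2 = 6580/2 = 3290.

3290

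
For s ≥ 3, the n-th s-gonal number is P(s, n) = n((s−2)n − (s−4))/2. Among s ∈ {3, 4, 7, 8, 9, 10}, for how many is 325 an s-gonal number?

2

s = 3: P(3, 25) = 325. ✓
s = 4: P(4, 18) = 324 and P(4, 19) = 361; 325 is not s-gonal.
s = 7: P(7, 11) = 286 and P(7, 12) = 342; 325 is not s-gonal.
s = 8: P(8, 10) = 280 and P(8, 11) = 341; 325 is not s-gonal.
s = 9: P(9, 10) = 325. ✓
s = 10: P(10, 9) = 297 and P(10, 10) = 370; 325 is not s-gonal.
Hits: s ∈ {3, 9} → 2.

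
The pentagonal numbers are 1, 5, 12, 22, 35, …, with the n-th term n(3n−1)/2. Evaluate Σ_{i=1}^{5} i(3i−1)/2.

75

Σ i(3i−1)/2 = (3Σi² − Σi) / 2 over i = 1..5.
Σi = 15 and Σi² = 55.
(3·55 − 1·15) / 2 = 150/2 = 75.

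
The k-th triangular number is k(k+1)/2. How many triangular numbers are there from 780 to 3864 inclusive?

49

The n-th triangular number is n(n+1)/2.
Smallest index with value ≥ 780: n = 39 (giving 780).
Largest index with value ≤ 3864: n = 87 (giving 3828).
Indices 39 through 87: 49 terms.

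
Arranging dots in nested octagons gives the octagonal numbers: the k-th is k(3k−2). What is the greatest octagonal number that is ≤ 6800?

Solve n(3n−2) ≤ 6800 for integer n.
n = 47 gives 6533 ≤ 6800, while n = 48 gives 6816 > 6800; so the answer is 6533.

6533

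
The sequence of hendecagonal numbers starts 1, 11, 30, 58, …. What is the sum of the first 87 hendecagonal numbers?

991452

Σ i(9i−7)/2 = (9Σi² − 7Σi) / 2 over i = 1..87.
Σi = 3828 and Σi² = 223300.
(9·223300 − 7·3828) / 2 = 1982904/2 = 991452.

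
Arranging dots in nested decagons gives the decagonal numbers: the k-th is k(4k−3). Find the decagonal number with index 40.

6280

The 40th decagonal number is n(4n−3) with n = 40.
40·(4·40 − 3) = 40·157 = 6280.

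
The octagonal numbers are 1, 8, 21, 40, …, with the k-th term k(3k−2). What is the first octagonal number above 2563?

Solve n(3n−2) > 2563 for integer n.
The largest n with value ≤ 2563 is 29 (since 2465 ≤ 2563 < 2640), so the first above is n = 30, value 2640.

2640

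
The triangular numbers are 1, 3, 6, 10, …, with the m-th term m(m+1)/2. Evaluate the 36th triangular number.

The 36th triangular number is n(n+1)/2 with n = 36.
36·37/2 = 1332/2 = 666.

666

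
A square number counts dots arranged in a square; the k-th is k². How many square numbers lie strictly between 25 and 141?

The n-th square number is n².
Smallest index with value > 25: n = 6 (giving 36).
Largest index with value < 141: n = 11 (giving 121).
Indices 6 through 11: 6 terms.

6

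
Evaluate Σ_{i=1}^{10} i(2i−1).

715

Σ i(2i−1) = 2Σi² − Σi over i = 1..10.
Σi = 55 and Σi² = 385.
2·385 − 1·55 = 715.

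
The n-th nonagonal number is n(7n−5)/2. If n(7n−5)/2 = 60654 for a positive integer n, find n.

Set n(7n−5)/2 = 60654, giving 7n² − 5n − 121308 = 0.
So n = (5 + 1843) / 14 = 1848/14 = 132.

132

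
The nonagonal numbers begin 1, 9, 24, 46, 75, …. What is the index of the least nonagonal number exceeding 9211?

Solve n(7n−5)/2 > 9211 for integer n.
The largest n with value ≤ 9211 is 51 (since 8976 ≤ 9211 < 9334), so the first above is n = 52, value 9334.

52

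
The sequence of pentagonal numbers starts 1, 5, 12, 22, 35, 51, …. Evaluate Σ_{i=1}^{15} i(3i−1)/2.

Σ i(3i−1)/2 = (3Σi² − Σi) / 2 over i = 1..15.
Σi = 120 and Σi² = 1240.
(3·1240 − 1·120) / 2 = 3600/2 = 1800.

1800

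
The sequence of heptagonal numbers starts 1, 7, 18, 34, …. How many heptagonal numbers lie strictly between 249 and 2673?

22

The n-th heptagonal number is n(5n−3)/2.
Smallest index with value > 249: n = 11 (giving 286).
Largest index with value < 2673: n = 32 (giving 2512).
Indices 11 through 32: 22 terms.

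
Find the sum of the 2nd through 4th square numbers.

29

Σ_{i=2}^{4} i² = 30 − 1 = 29.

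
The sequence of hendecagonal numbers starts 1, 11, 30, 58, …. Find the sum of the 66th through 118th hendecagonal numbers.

2057407

Σ i(9i−7)/2 = (9Σi² − 7Σi) / 2 over i = 66..118.
Σi = 7021 − 2145 = 4876 and Σi² = 554659 − 93665 = 460994.
(9·460994 − 7·4876) / 2 = 4114814/2 = 2057407.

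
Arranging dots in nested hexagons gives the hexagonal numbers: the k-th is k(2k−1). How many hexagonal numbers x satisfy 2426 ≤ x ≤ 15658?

The n-th hexagonal number is n(2n−1).
Smallest index with value ≥ 2426: n = 36 (giving 2556).
Largest index with value ≤ 15658: n = 88 (giving 15400).
Indices 36 through 88: 53 terms.

53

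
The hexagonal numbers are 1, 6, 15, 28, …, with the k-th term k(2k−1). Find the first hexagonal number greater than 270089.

270480

Solve n(2n−1) > 270089 for integer n.
The largest n with value ≤ 270089 is 367 (since 269011 ≤ 270089 < 270480), so the first above is n = 368, value 270480.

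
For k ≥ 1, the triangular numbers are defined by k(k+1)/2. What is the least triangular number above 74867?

75078

Solve n(n+1)/2 > 74867 for integer n.
The largest n with value ≤ 74867 is 386 (since 74691 ≤ 74867 < 75078), so the first above is n = 387, value 75078.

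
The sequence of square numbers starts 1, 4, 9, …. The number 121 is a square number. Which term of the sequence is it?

We need n² = 121, so n = √121 = 11.

11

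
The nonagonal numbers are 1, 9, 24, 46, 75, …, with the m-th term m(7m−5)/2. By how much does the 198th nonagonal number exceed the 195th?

198·(7·198 − 5)/2 = 136719 and 195·(7·195 − 5)/2 = 132600.
Difference: 136719 − 132600 = 4119.

4119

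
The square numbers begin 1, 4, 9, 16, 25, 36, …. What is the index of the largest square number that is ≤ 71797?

267

Solve n² ≤ 71797 for integer n.
n = 267 gives 71289 ≤ 71797, while n = 268 gives 71824 > 71797; so the answer is index 267.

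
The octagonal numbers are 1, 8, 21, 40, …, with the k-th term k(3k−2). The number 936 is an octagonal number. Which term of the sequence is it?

18

Set n(3n−2) = 936, giving 3n² − 2n − 936 = 0.
So n = (2 + 106) / 6 = 108/6 = 18.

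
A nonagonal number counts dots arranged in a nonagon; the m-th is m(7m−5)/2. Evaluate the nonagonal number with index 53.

The 53rd nonagonal number is n(7n−5)/2 with n = 53.
53·(7·53 − 5)/2 = 53·366/2 = 53·183 = 9699.

9699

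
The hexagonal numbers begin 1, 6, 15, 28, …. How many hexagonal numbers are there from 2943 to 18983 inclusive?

The n-th hexagonal number is n(2n−1).
Smallest index with value ≥ 2943: n = 39 (giving 3003).
Largest index with value ≤ 18983: n = 97 (giving 18721).
Indices 39 through 97: 59 terms.

59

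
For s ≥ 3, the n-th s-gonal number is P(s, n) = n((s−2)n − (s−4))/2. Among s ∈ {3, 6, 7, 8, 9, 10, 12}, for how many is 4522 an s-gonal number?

s = 3: P(3, 94) = 4465 and P(3, 95) = 4560; 4522 is not s-gonal.
s = 6: P(6, 47) = 4371 and P(6, 48) = 4560; 4522 is not s-gonal.
s = 7: P(7, 42) = 4347 and P(7, 43) = 4558; 4522 is not s-gonal.
s = 8: P(8, 39) = 4485 and P(8, 40) = 4720; 4522 is not s-gonal.
s = 9: P(9, 36) = 4446 and P(9, 37) = 4699; 4522 is not s-gonal.
s = 10: P(10, 34) = 4522. ✓
s = 12: P(12, 30) = 4380 and P(12, 31) = 4681; 4522 is not s-gonal.
Hits: s ∈ {10} → 1.

1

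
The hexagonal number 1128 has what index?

Set n(2n−1) = 1128, giving 2n² − n − 1128 = 0.
The discriminant is 1 + 8·1128 = 9025, and √9025 = 95.
So n = (1 + 95) / 4 = 96/4 = 24.
Check: 24·(2·24 − 1) = 1128. ✓

24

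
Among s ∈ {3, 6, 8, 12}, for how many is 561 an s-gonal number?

s = 3: P(3, 33) = 561. ✓
s = 6: P(6, 17) = 561. ✓
s = 8: P(8, 14) = 560 and P(8, 15) = 645; 561 is not s-gonal.
s = 12: P(12, 11) = 561. ✓
Hits: s ∈ {3, 6, 12} → 3.

3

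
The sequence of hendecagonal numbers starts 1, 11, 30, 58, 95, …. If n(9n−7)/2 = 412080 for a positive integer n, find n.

Set n(9n−7)/2 = 412080, giving 9n² − 7n − 824160 = 0.
The discriminant is 49 + 72·412080 = 29669809, and √29669809 = 5447.
So n = (7 + 5447) / 18 = 5454/18 = 303.
Check: 303·(9·303 − 7)/2 = 412080. ✓

303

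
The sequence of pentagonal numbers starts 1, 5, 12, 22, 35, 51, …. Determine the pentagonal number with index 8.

92

The 8th pentagonal number is n(3n−1)/2 with n = 8.
8·(3·8 − 1)/2 = 8·23/2 = 92.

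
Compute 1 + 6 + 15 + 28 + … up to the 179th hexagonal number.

Σ i(2i−1) = 2Σi² − Σi over i = 1..179.
Σi = 16110 and Σi² = 1927830.
2·1927830 − 1·16110 = 3839550.

3839550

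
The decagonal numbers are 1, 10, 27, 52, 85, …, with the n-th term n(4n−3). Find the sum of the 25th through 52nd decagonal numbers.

Σ i(4i−3) = 4Σi² − 3Σi over i = 25..52.
Σi = 1378 − 300 = 1078 and Σi² = 48230 − 4900 = 43330.
4·43330 − 3·1078 = 170086.

170086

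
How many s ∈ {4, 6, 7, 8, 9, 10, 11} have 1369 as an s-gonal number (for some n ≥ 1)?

1

s = 4: P(4, 37) = 1369. ✓
s = 6: P(6, 26) = 1326 and P(6, 27) = 1431; 1369 is not s-gonal.
s = 7: P(7, 23) = 1288 and P(7, 24) = 1404; 1369 is not s-gonal.
s = 8: P(8, 21) = 1281 and P(8, 22) = 1408; 1369 is not s-gonal.
s = 9: P(9, 20) = 1350 and P(9, 21) = 1491; 1369 is not s-gonal.
s = 10: P(10, 18) = 1242 and P(10, 19) = 1387; 1369 is not s-gonal.
s = 11: P(11, 17) = 1241 and P(11, 18) = 1395; 1369 is not s-gonal.
Hits: s ∈ {4} → 1.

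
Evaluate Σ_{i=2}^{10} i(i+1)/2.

219

Σ i(i+1)/2 = (Σi² + Σi) / 2 over i = 2..10.
Σi = 55 − 1 = 54 and Σi² = 385 − 1 = 384.
(1·384 + 1·54) / 2 = 438/2 = 219.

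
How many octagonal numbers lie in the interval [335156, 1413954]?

352

The n-th octagonal number is n(3n−2).
Smallest index with value ≥ 335156: n = 335 (giving 336005).
Largest index with value ≤ 1413954: n = 686 (giving 1410416).
Indices 335 through 686: 352 terms.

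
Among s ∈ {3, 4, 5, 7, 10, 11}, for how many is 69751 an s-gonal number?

s = 3: P(3, 373) = 69751. ✓
s = 4: P(4, 264) = 69696 and P(4, 265) = 70225; 69751 is not s-gonal.
s = 5: P(5, 215) = 69230 and P(5, 216) = 69876; 69751 is not s-gonal.
s = 7: P(7, 167) = 69472 and P(7, 168) = 70308; 69751 is not s-gonal.
s = 10: P(10, 132) = 69300 and P(10, 133) = 70357; 69751 is not s-gonal.
s = 11: P(11, 124) = 68758 and P(11, 125) = 69875; 69751 is not s-gonal.
Hits: s ∈ {3} → 1.

1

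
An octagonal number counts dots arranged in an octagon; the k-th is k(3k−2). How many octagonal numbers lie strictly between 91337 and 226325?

The n-th octagonal number is n(3n−2).
Smallest index with value > 91337: n = 175 (giving 91525).
Largest index with value < 226325: n = 274 (giving 224680).
Indices 175 through 274: 100 terms.

100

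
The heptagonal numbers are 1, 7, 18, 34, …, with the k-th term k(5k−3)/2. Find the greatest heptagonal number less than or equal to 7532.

7480

Solve n(5n−3)/2 ≤ 7532 for integer n.
n = 55 gives 7480 ≤ 7532, while n = 56 gives 7756 > 7532; so the answer is 7480.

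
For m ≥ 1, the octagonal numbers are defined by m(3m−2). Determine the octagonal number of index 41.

The 41st octagonal number is n(3n−2) with n = 41.
41·(3·41 − 2) = 41·121 = 4961.

4961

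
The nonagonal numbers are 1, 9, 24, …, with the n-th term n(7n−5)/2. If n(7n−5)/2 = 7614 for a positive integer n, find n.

Set n(7n−5)/2 = 7614, giving 7n² − 5n − 15228 = 0.
So n = (5 + 653) / 14 = 658/14 = 47.

47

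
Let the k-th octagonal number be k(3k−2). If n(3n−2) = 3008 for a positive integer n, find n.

32

Set n(3n−2) = 3008, giving 3n² − 2n − 3008 = 0.
The discriminant is 4 + 12·3008 = 36100, and √36100 = 190.
So n = (2 + 190) / 6 = 192/6 = 32.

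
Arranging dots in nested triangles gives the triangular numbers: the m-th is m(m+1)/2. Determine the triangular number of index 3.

The 3rd triangular number is n(n+1)/2 with n = 3.
3·4/2 = 12/2 = 6.

6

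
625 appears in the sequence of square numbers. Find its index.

25

We need n² = 625, so n = √625 = 25.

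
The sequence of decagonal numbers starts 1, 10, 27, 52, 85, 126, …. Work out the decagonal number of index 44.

7612

44·(4·44 − 3) = 44·173 = 7612.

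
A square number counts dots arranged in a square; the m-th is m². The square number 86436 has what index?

294

We need n² = 86436, so n = √86436 = 294.
Check: 294² = 86436. ✓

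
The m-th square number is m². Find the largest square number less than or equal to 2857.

Solve n² ≤ 2857 for integer n.
n = 53 gives 2809 ≤ 2857, while n = 54 gives 2916 > 2857; so the answer is 2809.

2809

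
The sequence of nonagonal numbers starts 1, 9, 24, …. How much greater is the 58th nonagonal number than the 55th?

58·(7·58 − 5)/2 = 11629 and 55·(7·55 − 5)/2 = 10450.
Difference: 11629 − 10450 = 1179.

1179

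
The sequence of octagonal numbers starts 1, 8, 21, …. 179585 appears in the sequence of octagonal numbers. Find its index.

Set n(3n−2) = 179585, giving 3n² − 2n − 179585 = 0.
The discriminant is 4 + 12·179585 = 2155024, and √2155024 = 1468.
So n = (2 + 1468) / 6 = 1470/6 = 245.
Check: 245·(3·245 − 2) = 179585. ✓

245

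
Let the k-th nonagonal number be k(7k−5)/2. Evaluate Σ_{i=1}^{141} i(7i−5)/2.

3280271

Σ i(7i−5)/2 = (7Σi² − 5Σi) / 2 over i = 1..141.
Σi = 10011 and Σi² = 944371.
(7·944371 − 5·10011) / 2 = 6560542/2 = 3280271.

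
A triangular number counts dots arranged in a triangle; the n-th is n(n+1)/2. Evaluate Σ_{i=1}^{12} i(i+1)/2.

Σ i(i+1)/2 = (Σi² + Σi) / 2 over i = 1..12.
Σi = 78 and Σi² = 650.
(1·650 + 1·78) / 2 = 728/2 = 364.

364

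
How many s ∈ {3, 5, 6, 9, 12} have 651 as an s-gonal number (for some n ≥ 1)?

2

s = 3: P(3, 35) = 630 and P(3, 36) = 666; 651 is not s-gonal.
s = 5: P(5, 21) = 651. ✓
s = 6: P(6, 18) = 630 and P(6, 19) = 703; 651 is not s-gonal.
s = 9: P(9, 14) = 651. ✓
s = 12: P(12, 11) = 561 and P(12, 12) = 672; 651 is not s-gonal.
Hits: s ∈ {5, 9} → 2.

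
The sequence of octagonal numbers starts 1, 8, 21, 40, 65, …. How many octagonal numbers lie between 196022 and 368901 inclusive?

The n-th octagonal number is n(3n−2).
Smallest index with value ≥ 196022: n = 256 (giving 196096).
Largest index with value ≤ 368901: n = 351 (giving 368901).
Indices 256 through 351: 96 terms.

96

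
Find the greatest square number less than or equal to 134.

121

Solve n² ≤ 134 for integer n.
n = 11 gives 121 ≤ 134, while n = 12 gives 144 > 134; so the answer is 121.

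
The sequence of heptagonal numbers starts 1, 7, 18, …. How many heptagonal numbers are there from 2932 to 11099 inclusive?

32

The n-th heptagonal number is n(5n−3)/2.
Smallest index with value ≥ 2932: n = 35 (giving 3010).
Largest index with value ≤ 11099: n = 66 (giving 10791).
Indices 35 through 66: 32 terms.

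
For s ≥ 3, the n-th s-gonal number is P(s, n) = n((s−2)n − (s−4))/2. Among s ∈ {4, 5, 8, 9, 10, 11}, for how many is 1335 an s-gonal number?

1

s = 4: P(4, 36) = 1296 and P(4, 37) = 1369; 1335 is not s-gonal.
s = 5: P(5, 30) = 1335. ✓
s = 8: P(8, 21) = 1281 and P(8, 22) = 1408; 1335 is not s-gonal.
s = 9: P(9, 19) = 1216 and P(9, 20) = 1350; 1335 is not s-gonal.
s = 10: P(10, 18) = 1242 and P(10, 19) = 1387; 1335 is not s-gonal.
s = 11: P(11, 17) = 1241 and P(11, 18) = 1395; 1335 is not s-gonal.
Hits: s ∈ {5} → 1.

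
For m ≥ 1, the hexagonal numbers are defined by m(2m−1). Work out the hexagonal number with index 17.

561

The 17th hexagonal number is n(2n−1) with n = 17.
17·(2·17 − 1) = 17·33 = 561.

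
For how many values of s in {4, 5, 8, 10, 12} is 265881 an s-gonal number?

s = 4: P(4, 515) = 265225 and P(4, 516) = 266256; 265881 is not s-gonal.
s = 5: P(5, 421) = 265651 and P(5, 422) = 266915; 265881 is not s-gonal.
s = 8: P(8, 298) = 265816 and P(8, 299) = 267605; 265881 is not s-gonal.
s = 10: P(10, 258) = 265482 and P(10, 259) = 267547; 265881 is not s-gonal.
s = 12: P(12, 231) = 265881. ✓
Hits: s ∈ {12} → 1.

1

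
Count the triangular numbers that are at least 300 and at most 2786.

51

The n-th triangular number is n(n+1)/2.
Smallest index with value ≥ 300: n = 24 (giving 300).
Largest index with value ≤ 2786: n = 74 (giving 2775).
Indices 24 through 74: 51 terms.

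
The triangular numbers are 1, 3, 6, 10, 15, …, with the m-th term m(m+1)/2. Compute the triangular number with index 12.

The 12th triangular number is n(n+1)/2 with n = 12.
12·13/2 = 156/2 = 78.

78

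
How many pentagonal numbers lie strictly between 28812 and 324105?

326

The n-th pentagonal number is n(3n−1)/2.
Smallest index with value > 28812: n = 139 (giving 28912).
Largest index with value < 324105: n = 464 (giving 322712).
Indices 139 through 464: 326 terms.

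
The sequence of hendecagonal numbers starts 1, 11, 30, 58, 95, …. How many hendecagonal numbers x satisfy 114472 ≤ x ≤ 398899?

139

The n-th hendecagonal number is n(9n−7)/2.
Smallest index with value ≥ 114472: n = 160 (giving 114640).
Largest index with value ≤ 398899: n = 298 (giving 398575).
Indices 160 through 298: 139 terms.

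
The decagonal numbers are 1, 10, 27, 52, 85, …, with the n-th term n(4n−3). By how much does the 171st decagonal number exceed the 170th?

1361

Consecutive decagonal numbers differ by 8n − 7: here 8·171 − 7 = 1361.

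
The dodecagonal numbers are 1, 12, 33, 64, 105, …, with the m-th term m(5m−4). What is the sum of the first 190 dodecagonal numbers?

Σ i(5i−4) = 5Σi² − 4Σi over i = 1..190.
Σi = 18145 and Σi² = 2304415.
5·2304415 − 4·18145 = 11449495.

11449495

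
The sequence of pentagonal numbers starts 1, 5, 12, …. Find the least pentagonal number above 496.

532

Solve n(3n−1)/2 > 496 for integer n.
The largest n with value ≤ 496 is 18 (since 477 ≤ 496 < 532), so the first above is n = 19, value 532.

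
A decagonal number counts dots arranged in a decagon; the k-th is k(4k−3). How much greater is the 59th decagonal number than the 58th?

Consecutive decagonal numbers differ by 8n − 7: here 8·59 − 7 = 465.

465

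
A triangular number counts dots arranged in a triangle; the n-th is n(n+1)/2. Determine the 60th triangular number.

1830

60·61/2 = 3660/2 = 1830.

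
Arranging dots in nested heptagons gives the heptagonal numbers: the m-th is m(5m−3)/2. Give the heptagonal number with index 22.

The 22nd heptagonal number is n(5n−3)/2 with n = 22.
22·(5·22 − 3)/2 = 22·107/2 = 1177.

1177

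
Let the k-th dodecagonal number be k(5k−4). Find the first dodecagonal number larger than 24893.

Solve n(5n−4) > 24893 for integer n.
The largest n with value ≤ 24893 is 70 (since 24220 ≤ 24893 < 24921), so the first above is n = 71, value 24921.

24921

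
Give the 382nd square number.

145924

The 382nd square number is n² with n = 382.
382² = 145924.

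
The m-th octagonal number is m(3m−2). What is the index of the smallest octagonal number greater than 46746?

Solve n(3n−2) > 46746 for integer n.
The largest n with value ≤ 46746 is 125 (since 46625 ≤ 46746 < 47376), so the first above is n = 126, value 47376.

126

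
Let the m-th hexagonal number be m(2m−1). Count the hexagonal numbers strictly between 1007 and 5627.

31

The n-th hexagonal number is n(2n−1).
Smallest index with value > 1007: n = 23 (giving 1035).
Largest index with value < 5627: n = 53 (giving 5565).
Indices 23 through 53: 31 terms.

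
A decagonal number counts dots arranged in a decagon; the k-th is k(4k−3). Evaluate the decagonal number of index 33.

4257

The 33rd decagonal number is n(4n−3) with n = 33.
33·(4·33 − 3) = 33·129 = 4257.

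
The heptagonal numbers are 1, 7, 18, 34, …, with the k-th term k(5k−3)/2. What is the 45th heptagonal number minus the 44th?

Consecutive heptagonal numbers differ by 5n − 4: here 5·45 − 4 = 221.

221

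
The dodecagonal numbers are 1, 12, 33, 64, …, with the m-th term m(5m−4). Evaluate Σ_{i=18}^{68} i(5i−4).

Σ i(5i−4) = 5Σi² − 4Σi over i = 18..68.
Σi = 2346 − 153 = 2193 and Σi² = 107134 − 1785 = 105349.
5·105349 − 4·2193 = 517973.

517973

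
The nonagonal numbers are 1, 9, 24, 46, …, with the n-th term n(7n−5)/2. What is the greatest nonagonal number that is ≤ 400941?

Solve n(7n−5)/2 ≤ 400941 for integer n.
n = 338 gives 399009 ≤ 400941, while n = 339 gives 401376 > 400941; so the answer is 399009.

399009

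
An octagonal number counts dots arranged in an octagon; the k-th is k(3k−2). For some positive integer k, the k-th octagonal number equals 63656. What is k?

146

Set n(3n−2) = 63656, giving 3n² − 2n − 63656 = 0.
The discriminant is 4 + 12·63656 = 763876, and √763876 = 874.
So n = (2 + 874) / 6 = 876/6 = 146.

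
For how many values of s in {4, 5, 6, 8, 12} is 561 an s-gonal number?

s = 4: P(4, 23) = 529 and P(4, 24) = 576; 561 is not s-gonal.
s = 5: P(5, 19) = 532 and P(5, 20) = 590; 561 is not s-gonal.
s = 6: P(6, 17) = 561. ✓
s = 8: P(8, 14) = 560 and P(8, 15) = 645; 561 is not s-gonal.
s = 12: P(12, 11) = 561. ✓
Hits: s ∈ {6, 12} → 2.

2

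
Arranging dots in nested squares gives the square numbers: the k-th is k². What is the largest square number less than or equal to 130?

121

Solve n² ≤ 130 for integer n.
n = 11 gives 121 ≤ 130, while n = 12 gives 144 > 130; so the answer is 121.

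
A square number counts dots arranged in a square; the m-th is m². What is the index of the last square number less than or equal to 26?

5

Solve n² ≤ 26 for integer n.
n = 5 gives 25 ≤ 26, while n = 6 gives 36 > 26; so the answer is index 5.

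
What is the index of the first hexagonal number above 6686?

Solve n(2n−1) > 6686 for integer n.
The largest n with value ≤ 6686 is 58 (since 6670 ≤ 6686 < 6903), so the first above is n = 59, value 6903.

59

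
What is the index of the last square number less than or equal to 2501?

50

Solve n² ≤ 2501 for integer n.
n = 50 gives 2500 ≤ 2501, while n = 51 gives 2601 > 2501; so the answer is index 50.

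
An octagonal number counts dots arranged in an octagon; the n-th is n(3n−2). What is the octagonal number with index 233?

233·(3·233 − 2) = 233·697 = 162401.

162401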